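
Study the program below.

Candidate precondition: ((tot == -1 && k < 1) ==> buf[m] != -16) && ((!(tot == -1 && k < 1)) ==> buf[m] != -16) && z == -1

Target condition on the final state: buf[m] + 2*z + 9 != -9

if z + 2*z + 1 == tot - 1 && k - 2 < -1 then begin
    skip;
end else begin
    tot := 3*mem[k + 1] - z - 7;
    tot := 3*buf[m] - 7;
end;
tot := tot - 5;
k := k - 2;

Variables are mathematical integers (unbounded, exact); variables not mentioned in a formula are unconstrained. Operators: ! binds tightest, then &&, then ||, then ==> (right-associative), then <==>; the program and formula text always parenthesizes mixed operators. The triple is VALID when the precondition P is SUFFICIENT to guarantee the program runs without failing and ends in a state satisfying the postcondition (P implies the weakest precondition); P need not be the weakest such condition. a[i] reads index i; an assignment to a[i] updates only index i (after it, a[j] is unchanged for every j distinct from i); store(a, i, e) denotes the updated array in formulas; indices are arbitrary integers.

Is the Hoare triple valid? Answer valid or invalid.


Working backward. After the program, the postcondition buf[m] + 2*z + 9 != -9 must hold; in canonical form it is buf[m] + 2*z != -18.
Before k := k - 2: buf[m] + 2*z != -18
Before tot := tot - 5: buf[m] + 2*z != -18
Then branch requires buf[m] + 2*z != -18; else branch requires buf[m] + 2*z != -18.
Before the if: ((3*z == tot - 2 && k < 1) ==> buf[m] + 2*z != -18) && ((!(3*z == tot - 2 && k < 1)) ==> buf[m] + 2*z != -18)
The weakest precondition is ((3*z == tot - 2 && k < 1) ==> buf[m] + 2*z != -18) && ((!(3*z == tot - 2 && k < 1)) ==> buf[m] + 2*z != -18).
Check whether ((tot == -1 && k < 1) ==> buf[m] != -16) && ((!(tot == -1 && k < 1)) ==> buf[m] != -16) && z == -1 implies it.
Every state satisfying the precondition satisfies the weakest precondition: the implication holds.
Answer: valid


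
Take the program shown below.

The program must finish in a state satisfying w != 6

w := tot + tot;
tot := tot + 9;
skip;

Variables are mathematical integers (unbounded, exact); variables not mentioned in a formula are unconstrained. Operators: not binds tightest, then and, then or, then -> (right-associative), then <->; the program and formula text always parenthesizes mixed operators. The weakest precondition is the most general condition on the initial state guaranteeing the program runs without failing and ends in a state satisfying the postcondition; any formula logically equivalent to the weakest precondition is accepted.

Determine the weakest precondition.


Working backward. After the program, w != 6 must hold.
Before skip: w != 6
Before tot := tot + 9: w != 6
Before w := tot + tot: 2*tot != 6
Answer: WP = 2*tot != 6


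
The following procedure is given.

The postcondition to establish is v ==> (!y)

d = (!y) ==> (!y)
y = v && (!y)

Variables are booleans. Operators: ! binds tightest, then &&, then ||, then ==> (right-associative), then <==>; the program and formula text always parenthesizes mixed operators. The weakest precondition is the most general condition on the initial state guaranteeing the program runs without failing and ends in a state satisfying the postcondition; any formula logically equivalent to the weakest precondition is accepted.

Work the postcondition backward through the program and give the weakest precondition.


Working backward. After the program, v ==> (!y) must hold.
Before y := v && (!y): v ==> (!(v && (!y)))
Before d := (!y) ==> (!y): v ==> (!(v && (!y)))
Answer: WP = v ==> (!(v && (!y)))


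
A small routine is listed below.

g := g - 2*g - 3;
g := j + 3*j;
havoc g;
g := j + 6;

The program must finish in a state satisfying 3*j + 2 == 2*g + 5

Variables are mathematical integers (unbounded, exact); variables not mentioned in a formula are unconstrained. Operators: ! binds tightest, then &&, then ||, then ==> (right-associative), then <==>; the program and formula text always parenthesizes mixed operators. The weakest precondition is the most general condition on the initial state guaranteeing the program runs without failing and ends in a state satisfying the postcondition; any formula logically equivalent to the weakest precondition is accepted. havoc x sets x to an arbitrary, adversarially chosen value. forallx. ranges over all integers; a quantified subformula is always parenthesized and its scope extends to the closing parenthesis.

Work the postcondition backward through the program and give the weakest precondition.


Working backward. After the program, the postcondition 3*j + 2 == 2*g + 5 must hold; in canonical form it is 3*j == 2*g + 3.
Before g := j + 6: j == 15
Before havoc g: j == 15
Before g := j + 3*j: j == 15
Before g := g - 2*g - 3: j == 15
Answer: WP = j == 15


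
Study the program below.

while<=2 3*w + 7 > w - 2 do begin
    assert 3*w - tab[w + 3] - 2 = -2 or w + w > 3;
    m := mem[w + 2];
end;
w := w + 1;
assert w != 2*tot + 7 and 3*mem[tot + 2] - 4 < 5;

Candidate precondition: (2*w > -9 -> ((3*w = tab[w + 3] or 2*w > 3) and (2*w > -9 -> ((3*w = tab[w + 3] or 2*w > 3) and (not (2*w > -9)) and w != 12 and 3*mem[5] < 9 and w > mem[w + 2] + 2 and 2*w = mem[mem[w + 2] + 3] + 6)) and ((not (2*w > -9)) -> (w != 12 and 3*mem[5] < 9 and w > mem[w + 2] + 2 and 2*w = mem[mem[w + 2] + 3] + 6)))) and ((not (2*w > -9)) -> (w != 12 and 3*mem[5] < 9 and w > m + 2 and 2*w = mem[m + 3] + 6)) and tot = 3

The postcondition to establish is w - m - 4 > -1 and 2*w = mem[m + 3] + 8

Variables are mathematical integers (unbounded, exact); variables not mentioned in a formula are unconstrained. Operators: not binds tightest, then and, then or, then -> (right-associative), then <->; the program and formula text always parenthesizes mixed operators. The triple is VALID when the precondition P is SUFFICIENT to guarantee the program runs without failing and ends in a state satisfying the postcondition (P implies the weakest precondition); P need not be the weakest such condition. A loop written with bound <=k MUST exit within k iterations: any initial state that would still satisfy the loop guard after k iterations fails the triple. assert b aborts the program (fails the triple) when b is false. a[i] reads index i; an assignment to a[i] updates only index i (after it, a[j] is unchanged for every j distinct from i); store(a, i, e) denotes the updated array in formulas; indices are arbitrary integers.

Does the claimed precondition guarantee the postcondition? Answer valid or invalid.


Working backward. After the program, the postcondition w - m - 4 > -1 and 2*w = mem[m + 3] + 8 must hold; in canonical form it is w > m + 3 and 2*w = mem[m + 3] + 8.
Before assert w != 2*tot + 7 and 3*mem[tot + 2] - 4 < 5: w != 2*tot + 7 and 3*mem[tot + 2] < 9 and w > m + 3 and 2*w = mem[m + 3] + 8
Before w := w + 1: w != 2*tot + 6 and 3*mem[tot + 2] < 9 and w > m + 2 and 2*w = mem[m + 3] + 6
Before the loop (bound <=2), unroll the exhaustion recursion (WP_0 = exit-now case; WP_j = one more guarded iteration, up to j = 2):
  WP_0: (not (2*w > -9)) and w != 2*tot + 6 and 3*mem[tot + 2] < 9 and w > m + 2 and 2*w = mem[m + 3] + 6
  WP_1: (2*w > -9 -> ((3*w = tab[w + 3] or 2*w > 3) and (not (2*w > -9)) and w != 2*tot + 6 and 3*mem[tot + 2] < 9 and w > mem[w + 2] + 2 and 2*w = mem[mem[w + 2] + 3] + 6)) and ((not (2*w > -9)) -> (w != 2*tot + 6 and 3*mem[tot + 2] < 9 and w > m + 2 and 2*w = mem[m + 3] + 6))
  WP_2: (2*w > -9 -> ((3*w = tab[w + 3] or 2*w > 3) and (2*w > -9 -> ((3*w = tab[w + 3] or 2*w > 3) and (not (2*w > -9)) and w != 2*tot + 6 and 3*mem[tot + 2] < 9 and w > mem[w + 2] + 2 and 2*w = mem[mem[w + 2] + 3] + 6)) and ((not (2*w > -9)) -> (w != 2*tot + 6 and 3*mem[tot + 2] < 9 and w > mem[w + 2] + 2 and 2*w = mem[mem[w + 2] + 3] + 6)))) and ((not (2*w > -9)) -> (w != 2*tot + 6 and 3*mem[tot + 2] < 9 and w > m + 2 and 2*w = mem[m + 3] + 6))
So before the loop: (2*w > -9 -> ((3*w = tab[w + 3] or 2*w > 3) and (2*w > -9 -> ((3*w = tab[w + 3] or 2*w > 3) and (not (2*w > -9)) and w != 2*tot + 6 and 3*mem[tot + 2] < 9 and w > mem[w + 2] + 2 and 2*w = mem[mem[w + 2] + 3] + 6)) and ((not (2*w > -9)) -> (w != 2*tot + 6 and 3*mem[tot + 2] < 9 and w > mem[w + 2] + 2 and 2*w = mem[mem[w + 2] + 3] + 6)))) and ((not (2*w > -9)) -> (w != 2*tot + 6 and 3*mem[tot + 2] < 9 and w > m + 2 and 2*w = mem[m + 3] + 6))
The weakest precondition is (2*w > -9 -> ((3*w = tab[w + 3] or 2*w > 3) and (2*w > -9 -> ((3*w = tab[w + 3] or 2*w > 3) and (not (2*w > -9)) and w != 2*tot + 6 and 3*mem[tot + 2] < 9 and w > mem[w + 2] + 2 and 2*w = mem[mem[w + 2] + 3] + 6)) and ((not (2*w > -9)) -> (w != 2*tot + 6 and 3*mem[tot + 2] < 9 and w > mem[w + 2] + 2 and 2*w = mem[mem[w + 2] + 3] + 6)))) and ((not (2*w > -9)) -> (w != 2*tot + 6 and 3*mem[tot + 2] < 9 and w > m + 2 and 2*w = mem[m + 3] + 6)).
Check whether (2*w > -9 -> ((3*w = tab[w + 3] or 2*w > 3) and (2*w > -9 -> ((3*w = tab[w + 3] or 2*w > 3) and (not (2*w > -9)) and w != 12 and 3*mem[5] < 9 and w > mem[w + 2] + 2 and 2*w = mem[mem[w + 2] + 3] + 6)) and ((not (2*w > -9)) -> (w != 12 and 3*mem[5] < 9 and w > mem[w + 2] + 2 and 2*w = mem[mem[w + 2] + 3] + 6)))) and ((not (2*w > -9)) -> (w != 12 and 3*mem[5] < 9 and w > m + 2 and 2*w = mem[m + 3] + 6)) and tot = 3 implies it.
Every state satisfying the precondition satisfies the weakest precondition: the implication holds.
Answer: valid


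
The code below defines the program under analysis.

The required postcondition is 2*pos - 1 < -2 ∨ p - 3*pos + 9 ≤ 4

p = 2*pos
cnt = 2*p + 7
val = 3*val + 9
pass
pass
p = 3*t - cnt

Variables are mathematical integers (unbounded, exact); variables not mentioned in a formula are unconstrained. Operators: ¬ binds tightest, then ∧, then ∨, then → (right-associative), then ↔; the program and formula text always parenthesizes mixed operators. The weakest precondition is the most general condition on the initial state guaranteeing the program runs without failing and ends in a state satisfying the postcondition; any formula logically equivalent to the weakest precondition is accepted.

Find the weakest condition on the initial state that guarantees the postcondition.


Working backward. After the program, the postcondition 2*pos - 1 < -2 ∨ p - 3*pos + 9 ≤ 4 must hold; in canonical form it is 2*pos < -1 ∨ p ≤ 3*pos - 5.
Before p := 3*t - cnt: 2*pos < -1 ∨ 3*t ≤ cnt + 3*pos - 5
Before skip: 2*pos < -1 ∨ 3*t ≤ cnt + 3*pos - 5
Before skip: 2*pos < -1 ∨ 3*t ≤ cnt + 3*pos - 5
Before val := 3*val + 9: 2*pos < -1 ∨ 3*t ≤ cnt + 3*pos - 5
Before cnt := 2*p + 7: 2*pos < -1 ∨ 3*t ≤ 2*p + 3*pos + 2
Before p := 2*pos: 2*pos < -1 ∨ 3*t ≤ 7*pos + 2
Answer: WP = 2*pos < -1 ∨ 3*t ≤ 7*pos + 2


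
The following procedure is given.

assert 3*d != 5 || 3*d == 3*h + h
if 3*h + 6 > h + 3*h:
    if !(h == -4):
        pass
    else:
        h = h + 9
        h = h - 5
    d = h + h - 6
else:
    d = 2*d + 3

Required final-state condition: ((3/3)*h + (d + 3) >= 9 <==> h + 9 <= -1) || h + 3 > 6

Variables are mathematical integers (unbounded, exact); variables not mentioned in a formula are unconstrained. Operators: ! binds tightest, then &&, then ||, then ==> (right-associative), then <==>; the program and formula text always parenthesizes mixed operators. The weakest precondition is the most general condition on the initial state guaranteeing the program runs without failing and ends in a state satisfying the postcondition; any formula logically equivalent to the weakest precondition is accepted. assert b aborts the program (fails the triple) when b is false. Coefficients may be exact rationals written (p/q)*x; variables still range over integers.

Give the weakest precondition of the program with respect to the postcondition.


Working backward. After the program, the postcondition ((3/3)*h + (d + 3) >= 9 <==> h + 9 <= -1) || h + 3 > 6 must hold; in canonical form it is (d + h >= 6 <==> h <= -10) || h > 3.
Then branch requires ((!(h == -4)) ==> ((3*h >= 12 <==> h <= -10) || h > 3)) && (h == -4 ==> ((3*h >= 0 <==> h <= -14) || h > -1)); else branch requires (2*d + h >= 3 <==> h <= -10) || h > 3.
Before the if: (h < 6 ==> (((!(h == -4)) ==> ((3*h >= 12 <==> h <= -10) || h > 3)) && (h == -4 ==> ((3*h >= 0 <==> h <= -14) || h > -1)))) && ((!(h < 6)) ==> ((2*d + h >= 3 <==> h <= -10) || h > 3))
Before assert 3*d != 5 || 3*d == 3*h + h: (3*d != 5 || 3*d == 4*h) && (h < 6 ==> (((!(h == -4)) ==> ((3*h >= 12 <==> h <= -10) || h > 3)) && (h == -4 ==> ((3*h >= 0 <==> h <= -14) || h > -1)))) && ((!(h < 6)) ==> ((2*d + h >= 3 <==> h <= -10) || h > 3))
Answer: WP = (3*d != 5 || 3*d == 4*h) && (h < 6 ==> (((!(h == -4)) ==> ((3*h >= 12 <==> h <= -10) || h > 3)) && (h == -4 ==> ((3*h >= 0 <==> h <= -14) || h > -1)))) && ((!(h < 6)) ==> ((2*d + h >= 3 <==> h <= -10) || h > 3))


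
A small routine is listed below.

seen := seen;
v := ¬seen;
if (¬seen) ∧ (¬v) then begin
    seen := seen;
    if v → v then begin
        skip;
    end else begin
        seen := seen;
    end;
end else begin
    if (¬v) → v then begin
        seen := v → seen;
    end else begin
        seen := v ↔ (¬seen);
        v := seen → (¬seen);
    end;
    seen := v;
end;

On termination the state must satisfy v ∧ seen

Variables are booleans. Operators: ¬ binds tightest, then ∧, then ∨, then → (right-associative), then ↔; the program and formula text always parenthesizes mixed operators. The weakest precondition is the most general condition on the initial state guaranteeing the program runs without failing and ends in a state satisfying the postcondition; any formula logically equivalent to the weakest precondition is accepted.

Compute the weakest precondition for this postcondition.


Working backward. After the program, v ∧ seen must hold.
Then branch requires v ∧ seen; else branch requires (((¬v) → v) → v) ∧ ((¬((¬v) → v)) → ((v ↔ (¬seen)) → (¬(v ↔ (¬seen))))).
Before the if: (((¬seen) ∧ (¬v)) → (v ∧ seen)) ∧ ((¬((¬seen) ∧ (¬v))) → ((((¬v) → v) → v) ∧ ((¬((¬v) → v)) → ((v ↔ (¬seen)) → (¬(v ↔ (¬seen)))))))
Before v := ¬seen: ((seen → (¬seen)) → (¬seen)) ∧ (seen → (¬seen))
Before seen := seen: ((seen → (¬seen)) → (¬seen)) ∧ (seen → (¬seen))
Answer: WP = ((seen → (¬seen)) → (¬seen)) ∧ (seen → (¬seen))


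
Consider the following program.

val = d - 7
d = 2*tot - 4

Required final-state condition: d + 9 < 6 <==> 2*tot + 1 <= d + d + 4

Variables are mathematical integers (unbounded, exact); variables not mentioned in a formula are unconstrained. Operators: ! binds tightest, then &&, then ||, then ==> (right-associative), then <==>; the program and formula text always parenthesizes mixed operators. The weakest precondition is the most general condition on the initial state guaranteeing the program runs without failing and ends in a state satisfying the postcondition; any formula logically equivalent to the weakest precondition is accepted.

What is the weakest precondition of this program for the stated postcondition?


Working backward. After the program, the postcondition d + 9 < 6 <==> 2*tot + 1 <= d + d + 4 must hold; in canonical form it is d < -3 <==> 2*tot <= 2*d + 3.
Before d := 2*tot - 4: 2*tot < 1 <==> 2*tot >= 5
Before val := d - 7: 2*tot < 1 <==> 2*tot >= 5
Answer: WP = 2*tot < 1 <==> 2*tot >= 5


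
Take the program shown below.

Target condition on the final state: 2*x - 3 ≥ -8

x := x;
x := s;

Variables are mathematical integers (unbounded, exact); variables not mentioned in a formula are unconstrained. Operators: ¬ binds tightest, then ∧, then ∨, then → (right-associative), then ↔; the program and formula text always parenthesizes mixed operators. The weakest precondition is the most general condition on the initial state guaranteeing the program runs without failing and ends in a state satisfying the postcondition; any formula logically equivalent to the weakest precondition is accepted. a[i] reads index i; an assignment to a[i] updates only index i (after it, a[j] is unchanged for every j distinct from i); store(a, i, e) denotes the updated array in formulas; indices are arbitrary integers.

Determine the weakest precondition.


Working backward. After the program, the postcondition 2*x - 3 ≥ -8 must hold; in canonical form it is 2*x ≥ -5.
Before x := s: 2*s ≥ -5
Before x := x: 2*s ≥ -5
Answer: WP = 2*s ≥ -5


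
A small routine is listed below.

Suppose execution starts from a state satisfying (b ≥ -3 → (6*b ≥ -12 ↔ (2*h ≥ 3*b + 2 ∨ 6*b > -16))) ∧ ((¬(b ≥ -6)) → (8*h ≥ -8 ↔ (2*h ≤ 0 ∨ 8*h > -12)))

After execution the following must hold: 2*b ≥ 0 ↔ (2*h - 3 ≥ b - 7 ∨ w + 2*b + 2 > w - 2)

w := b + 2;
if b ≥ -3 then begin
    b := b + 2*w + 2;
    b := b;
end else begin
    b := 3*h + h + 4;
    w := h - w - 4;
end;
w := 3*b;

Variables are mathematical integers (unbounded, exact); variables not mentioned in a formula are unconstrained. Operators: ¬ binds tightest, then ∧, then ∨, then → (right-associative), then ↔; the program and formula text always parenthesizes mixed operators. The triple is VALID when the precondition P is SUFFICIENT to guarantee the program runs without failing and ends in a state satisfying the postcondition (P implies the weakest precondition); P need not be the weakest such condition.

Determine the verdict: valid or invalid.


Working backward. After the program, the postcondition 2*b ≥ 0 ↔ (2*h - 3 ≥ b - 7 ∨ w + 2*b + 2 > w - 2) must hold; in canonical form it is 2*b ≥ 0 ↔ (2*h ≥ b - 4 ∨ 2*b > -4).
Before w := 3*b: 2*b ≥ 0 ↔ (2*h ≥ b - 4 ∨ 2*b > -4)
Then branch requires 2*b + 4*w ≥ -4 ↔ (2*h ≥ b + 2*w - 2 ∨ 2*b + 4*w > -8); else branch requires 8*h ≥ -8 ↔ (2*h ≤ 0 ∨ 8*h > -12).
Before the if: (b ≥ -3 → (2*b + 4*w ≥ -4 ↔ (2*h ≥ b + 2*w - 2 ∨ 2*b + 4*w > -8))) ∧ ((¬(b ≥ -3)) → (8*h ≥ -8 ↔ (2*h ≤ 0 ∨ 8*h > -12)))
Before w := b + 2: (b ≥ -3 → (6*b ≥ -12 ↔ (2*h ≥ 3*b + 2 ∨ 6*b > -16))) ∧ ((¬(b ≥ -3)) → (8*h ≥ -8 ↔ (2*h ≤ 0 ∨ 8*h > -12)))
The weakest precondition is (b ≥ -3 → (6*b ≥ -12 ↔ (2*h ≥ 3*b + 2 ∨ 6*b > -16))) ∧ ((¬(b ≥ -3)) → (8*h ≥ -8 ↔ (2*h ≤ 0 ∨ 8*h > -12))).
Check whether (b ≥ -3 → (6*b ≥ -12 ↔ (2*h ≥ 3*b + 2 ∨ 6*b > -16))) ∧ ((¬(b ≥ -6)) → (8*h ≥ -8 ↔ (2*h ≤ 0 ∨ 8*h > -12))) implies it.
Countermodel: at the initial state b = -4, h = -2, the precondition holds but the weakest precondition fails.
Answer: invalid


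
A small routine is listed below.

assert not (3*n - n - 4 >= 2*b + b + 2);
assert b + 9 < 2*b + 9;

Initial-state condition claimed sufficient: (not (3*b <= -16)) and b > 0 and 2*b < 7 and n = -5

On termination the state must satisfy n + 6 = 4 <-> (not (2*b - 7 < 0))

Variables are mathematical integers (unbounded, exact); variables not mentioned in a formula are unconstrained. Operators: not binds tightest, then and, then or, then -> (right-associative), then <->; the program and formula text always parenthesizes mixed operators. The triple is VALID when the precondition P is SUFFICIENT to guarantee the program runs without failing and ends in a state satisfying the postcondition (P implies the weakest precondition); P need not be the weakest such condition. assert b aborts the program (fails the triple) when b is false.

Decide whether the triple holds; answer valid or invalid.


Working backward. After the program, the postcondition n + 6 = 4 <-> (not (2*b - 7 < 0)) must hold; in canonical form it is n = -2 <-> (not (2*b < 7)).
Before assert b + 9 < 2*b + 9: b > 0 and (n = -2 <-> (not (2*b < 7)))
Before assert not (3*n - n - 4 >= 2*b + b + 2): (not (2*n >= 3*b + 6)) and b > 0 and (n = -2 <-> (not (2*b < 7)))
The weakest precondition is (not (2*n >= 3*b + 6)) and b > 0 and (n = -2 <-> (not (2*b < 7))).
Check whether (not (3*b <= -16)) and b > 0 and 2*b < 7 and n = -5 implies it.
Every state satisfying the precondition satisfies the weakest precondition: the implication holds.
Answer: valid


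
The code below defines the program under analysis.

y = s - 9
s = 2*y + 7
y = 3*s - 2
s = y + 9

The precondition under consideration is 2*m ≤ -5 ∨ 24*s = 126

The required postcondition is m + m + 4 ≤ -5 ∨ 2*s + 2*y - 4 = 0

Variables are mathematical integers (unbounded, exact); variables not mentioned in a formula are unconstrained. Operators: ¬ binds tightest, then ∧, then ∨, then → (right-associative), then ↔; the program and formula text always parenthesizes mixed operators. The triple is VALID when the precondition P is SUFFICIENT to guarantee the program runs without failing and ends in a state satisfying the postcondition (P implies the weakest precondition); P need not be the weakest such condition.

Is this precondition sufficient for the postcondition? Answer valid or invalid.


Working backward. After the program, the postcondition m + m + 4 ≤ -5 ∨ 2*s + 2*y - 4 = 0 must hold; in canonical form it is 2*m ≤ -9 ∨ 2*s + 2*y = 4.
Before s := y + 9: 2*m ≤ -9 ∨ 4*y = -14
Before y := 3*s - 2: 2*m ≤ -9 ∨ 12*s = -6
Before s := 2*y + 7: 2*m ≤ -9 ∨ 24*y = -90
Before y := s - 9: 2*m ≤ -9 ∨ 24*s = 126
The weakest precondition is 2*m ≤ -9 ∨ 24*s = 126.
Check whether 2*m ≤ -5 ∨ 24*s = 126 implies it.
Countermodel: at the initial state m = -4, s = 0, the precondition holds but the weakest precondition fails.
Answer: invalid


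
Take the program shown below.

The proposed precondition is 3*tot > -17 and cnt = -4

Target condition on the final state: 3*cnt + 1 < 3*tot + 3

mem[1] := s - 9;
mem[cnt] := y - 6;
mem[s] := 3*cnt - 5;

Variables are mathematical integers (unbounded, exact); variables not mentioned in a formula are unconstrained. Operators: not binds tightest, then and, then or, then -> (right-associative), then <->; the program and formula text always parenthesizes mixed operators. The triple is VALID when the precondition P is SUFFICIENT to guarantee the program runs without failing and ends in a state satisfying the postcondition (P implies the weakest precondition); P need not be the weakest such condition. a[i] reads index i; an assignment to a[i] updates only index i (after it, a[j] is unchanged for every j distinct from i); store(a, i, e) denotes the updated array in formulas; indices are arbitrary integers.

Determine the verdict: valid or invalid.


Working backward. After the program, the postcondition 3*cnt + 1 < 3*tot + 3 must hold; in canonical form it is 3*cnt < 3*tot + 2.
Before mem[s] := 3*cnt - 5: 3*cnt < 3*tot + 2
Before mem[cnt] := y - 6: 3*cnt < 3*tot + 2
Before mem[1] := s - 9: 3*cnt < 3*tot + 2
The weakest precondition is 3*cnt < 3*tot + 2.
Check whether 3*tot > -17 and cnt = -4 implies it.
Countermodel: at the initial state cnt = -4, tot = -5, the precondition holds but the weakest precondition fails.
Answer: invalid


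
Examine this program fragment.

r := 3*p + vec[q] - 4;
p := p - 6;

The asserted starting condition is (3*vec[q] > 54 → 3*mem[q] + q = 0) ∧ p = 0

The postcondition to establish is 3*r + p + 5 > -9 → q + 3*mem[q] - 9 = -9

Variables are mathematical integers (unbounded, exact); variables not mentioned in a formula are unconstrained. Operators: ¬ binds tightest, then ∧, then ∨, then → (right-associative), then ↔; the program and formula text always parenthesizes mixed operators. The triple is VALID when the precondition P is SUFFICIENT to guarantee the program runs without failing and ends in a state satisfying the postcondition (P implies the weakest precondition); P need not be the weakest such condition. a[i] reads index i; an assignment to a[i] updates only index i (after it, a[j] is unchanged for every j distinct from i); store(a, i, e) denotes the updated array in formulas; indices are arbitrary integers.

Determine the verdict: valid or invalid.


Working backward. After the program, the postcondition 3*r + p + 5 > -9 → q + 3*mem[q] - 9 = -9 must hold; in canonical form it is p + 3*r > -14 → 3*mem[q] + q = 0.
Before p := p - 6: p + 3*r > -8 → 3*mem[q] + q = 0
Before r := 3*p + vec[q] - 4: 3*vec[q] + 10*p > 4 → 3*mem[q] + q = 0
The weakest precondition is 3*vec[q] + 10*p > 4 → 3*mem[q] + q = 0.
Check whether (3*vec[q] > 54 → 3*mem[q] + q = 0) ∧ p = 0 implies it.
Countermodel: at the initial state mem = {[1] = 0, elsewhere 0}, p = 0, q = 1, vec = {[1] = 2, elsewhere 2}, the precondition holds but the weakest precondition fails.
Answer: invalid


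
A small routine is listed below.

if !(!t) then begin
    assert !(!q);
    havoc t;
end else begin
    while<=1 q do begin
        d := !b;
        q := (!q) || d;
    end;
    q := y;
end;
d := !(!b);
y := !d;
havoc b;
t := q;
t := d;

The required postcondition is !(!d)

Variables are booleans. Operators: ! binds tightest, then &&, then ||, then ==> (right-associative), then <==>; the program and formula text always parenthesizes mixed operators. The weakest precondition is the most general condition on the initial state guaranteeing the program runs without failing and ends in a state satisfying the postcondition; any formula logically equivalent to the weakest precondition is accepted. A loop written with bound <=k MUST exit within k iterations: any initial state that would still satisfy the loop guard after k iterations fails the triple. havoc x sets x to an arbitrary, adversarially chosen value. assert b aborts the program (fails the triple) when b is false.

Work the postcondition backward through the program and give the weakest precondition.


Working backward. After the program, the postcondition !(!d) must hold; in canonical form it is d.
Before t := d: d
Before t := q: d
Before havoc b: d
Before y := !d: d
Before d := !(!b): b
Then branch requires q && b; else branch requires (q ==> ((!((!q) || (!b))) && b)) && ((!q) ==> b).
Before the if: (t ==> (q && b)) && ((!t) ==> ((q ==> ((!((!q) || (!b))) && b)) && ((!q) ==> b)))
Answer: WP = (t ==> (q && b)) && ((!t) ==> ((q ==> ((!((!q) || (!b))) && b)) && ((!q) ==> b)))


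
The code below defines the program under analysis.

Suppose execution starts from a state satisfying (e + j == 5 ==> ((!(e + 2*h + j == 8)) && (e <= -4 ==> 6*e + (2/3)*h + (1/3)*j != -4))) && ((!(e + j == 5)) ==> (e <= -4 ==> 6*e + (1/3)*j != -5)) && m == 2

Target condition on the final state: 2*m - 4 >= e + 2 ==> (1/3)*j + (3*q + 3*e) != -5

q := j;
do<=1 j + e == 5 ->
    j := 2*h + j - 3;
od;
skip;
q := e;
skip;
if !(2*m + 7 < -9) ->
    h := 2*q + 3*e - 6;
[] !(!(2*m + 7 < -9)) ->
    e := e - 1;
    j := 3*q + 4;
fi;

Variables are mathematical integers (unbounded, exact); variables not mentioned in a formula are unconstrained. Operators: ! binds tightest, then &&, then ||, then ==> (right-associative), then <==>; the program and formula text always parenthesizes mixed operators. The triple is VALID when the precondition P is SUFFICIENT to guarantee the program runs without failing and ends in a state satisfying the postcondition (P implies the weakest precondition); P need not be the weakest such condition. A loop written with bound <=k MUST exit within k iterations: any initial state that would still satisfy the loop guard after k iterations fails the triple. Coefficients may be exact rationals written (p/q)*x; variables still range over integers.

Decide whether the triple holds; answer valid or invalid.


Working backward. After the program, the postcondition 2*m - 4 >= e + 2 ==> (1/3)*j + (3*q + 3*e) != -5 must hold; in canonical form it is 2*m >= e + 6 ==> 3*e + (1/3)*j + 3*q != -5.
Then branch requires 2*m >= e + 6 ==> 3*e + (1/3)*j + 3*q != -5; else branch requires 2*m >= e + 5 ==> 3*e + 4*q != -10/3.
Before the if: ((!(2*m < -16)) ==> (2*m >= e + 6 ==> 3*e + (1/3)*j + 3*q != -5)) && (2*m < -16 ==> (2*m >= e + 5 ==> 3*e + 4*q != -10/3))
Before skip: ((!(2*m < -16)) ==> (2*m >= e + 6 ==> 3*e + (1/3)*j + 3*q != -5)) && (2*m < -16 ==> (2*m >= e + 5 ==> 3*e + 4*q != -10/3))
Before q := e: ((!(2*m < -16)) ==> (2*m >= e + 6 ==> 6*e + (1/3)*j != -5)) && (2*m < -16 ==> (2*m >= e + 5 ==> 7*e != -10/3))
Before skip: ((!(2*m < -16)) ==> (2*m >= e + 6 ==> 6*e + (1/3)*j != -5)) && (2*m < -16 ==> (2*m >= e + 5 ==> 7*e != -10/3))
Before the loop (bound <=1), unroll the exhaustion recursion (WP_0 = exit-now case; WP_j = one more guarded iteration, up to j = 1):
  WP_0: (!(e + j == 5)) && ((!(2*m < -16)) ==> (2*m >= e + 6 ==> 6*e + (1/3)*j != -5)) && (2*m < -16 ==> (2*m >= e + 5 ==> 7*e != -10/3))
  WP_1: (e + j == 5 ==> ((!(e + 2*h + j == 8)) && ((!(2*m < -16)) ==> (2*m >= e + 6 ==> 6*e + (2/3)*h + (1/3)*j != -4)) && (2*m < -16 ==> (2*m >= e + 5 ==> 7*e != -10/3)))) && ((!(e + j == 5)) ==> (((!(2*m < -16)) ==> (2*m >= e + 6 ==> 6*e + (1/3)*j != -5)) && (2*m < -16 ==> (2*m >= e + 5 ==> 7*e != -10/3))))
So before the loop: (e + j == 5 ==> ((!(e + 2*h + j == 8)) && ((!(2*m < -16)) ==> (2*m >= e + 6 ==> 6*e + (2/3)*h + (1/3)*j != -4)) && (2*m < -16 ==> (2*m >= e + 5 ==> 7*e != -10/3)))) && ((!(e + j == 5)) ==> (((!(2*m < -16)) ==> (2*m >= e + 6 ==> 6*e + (1/3)*j != -5)) && (2*m < -16 ==> (2*m >= e + 5 ==> 7*e != -10/3))))
Before q := j: (e + j == 5 ==> ((!(e + 2*h + j == 8)) && ((!(2*m < -16)) ==> (2*m >= e + 6 ==> 6*e + (2/3)*h + (1/3)*j != -4)) && (2*m < -16 ==> (2*m >= e + 5 ==> 7*e != -10/3)))) && ((!(e + j == 5)) ==> (((!(2*m < -16)) ==> (2*m >= e + 6 ==> 6*e + (1/3)*j != -5)) && (2*m < -16 ==> (2*m >= e + 5 ==> 7*e != -10/3))))
The weakest precondition is (e + j == 5 ==> ((!(e + 2*h + j == 8)) && ((!(2*m < -16)) ==> (2*m >= e + 6 ==> 6*e + (2/3)*h + (1/3)*j != -4)) && (2*m < -16 ==> (2*m >= e + 5 ==> 7*e != -10/3)))) && ((!(e + j == 5)) ==> (((!(2*m < -16)) ==> (2*m >= e + 6 ==> 6*e + (1/3)*j != -5)) && (2*m < -16 ==> (2*m >= e + 5 ==> 7*e != -10/3)))).
Check whether (e + j == 5 ==> ((!(e + 2*h + j == 8)) && (e <= -4 ==> 6*e + (2/3)*h + (1/3)*j != -4))) && ((!(e + j == 5)) ==> (e <= -4 ==> 6*e + (1/3)*j != -5)) && m == 2 implies it.
Countermodel: at the initial state e = -3, h = 17, j = 8, m = 2, the precondition holds but the weakest precondition fails.
Answer: invalid


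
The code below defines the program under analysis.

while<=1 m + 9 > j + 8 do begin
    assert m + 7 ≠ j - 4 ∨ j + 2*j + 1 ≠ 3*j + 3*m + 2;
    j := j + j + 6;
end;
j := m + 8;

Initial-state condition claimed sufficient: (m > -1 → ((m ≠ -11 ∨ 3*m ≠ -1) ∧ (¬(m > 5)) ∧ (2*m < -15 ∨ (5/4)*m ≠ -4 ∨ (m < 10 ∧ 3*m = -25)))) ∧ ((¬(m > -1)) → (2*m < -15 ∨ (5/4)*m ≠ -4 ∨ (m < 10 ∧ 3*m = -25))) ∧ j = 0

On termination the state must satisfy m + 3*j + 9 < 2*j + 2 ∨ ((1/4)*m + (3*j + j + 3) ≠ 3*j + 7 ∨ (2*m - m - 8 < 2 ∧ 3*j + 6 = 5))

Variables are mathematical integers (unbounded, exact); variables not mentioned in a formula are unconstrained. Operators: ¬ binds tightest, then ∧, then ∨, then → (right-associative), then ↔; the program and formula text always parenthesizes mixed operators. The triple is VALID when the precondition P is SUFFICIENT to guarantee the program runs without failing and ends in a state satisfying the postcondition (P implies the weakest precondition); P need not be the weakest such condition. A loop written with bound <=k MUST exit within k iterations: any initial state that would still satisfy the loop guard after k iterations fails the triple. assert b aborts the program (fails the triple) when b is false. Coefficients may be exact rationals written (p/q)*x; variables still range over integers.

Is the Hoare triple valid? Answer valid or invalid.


Working backward. After the program, the postcondition m + 3*j + 9 < 2*j + 2 ∨ ((1/4)*m + (3*j + j + 3) ≠ 3*j + 7 ∨ (2*m - m - 8 < 2 ∧ 3*j + 6 = 5)) must hold; in canonical form it is j + m < -7 ∨ j + (1/4)*m ≠ 4 ∨ (m < 10 ∧ 3*j = -1).
Before j := m + 8: 2*m < -15 ∨ (5/4)*m ≠ -4 ∨ (m < 10 ∧ 3*m = -25)
Before the loop (bound <=1), unroll the exhaustion recursion (WP_0 = exit-now case; WP_j = one more guarded iteration, up to j = 1):
  WP_0: (¬(m > j - 1)) ∧ (2*m < -15 ∨ (5/4)*m ≠ -4 ∨ (m < 10 ∧ 3*m = -25))
  WP_1: (m > j - 1 → ((m ≠ j - 11 ∨ 3*m ≠ -1) ∧ (¬(m > 2*j + 5)) ∧ (2*m < -15 ∨ (5/4)*m ≠ -4 ∨ (m < 10 ∧ 3*m = -25)))) ∧ ((¬(m > j - 1)) → (2*m < -15 ∨ (5/4)*m ≠ -4 ∨ (m < 10 ∧ 3*m = -25)))
So before the loop: (m > j - 1 → ((m ≠ j - 11 ∨ 3*m ≠ -1) ∧ (¬(m > 2*j + 5)) ∧ (2*m < -15 ∨ (5/4)*m ≠ -4 ∨ (m < 10 ∧ 3*m = -25)))) ∧ ((¬(m > j - 1)) → (2*m < -15 ∨ (5/4)*m ≠ -4 ∨ (m < 10 ∧ 3*m = -25)))
The weakest precondition is (m > j - 1 → ((m ≠ j - 11 ∨ 3*m ≠ -1) ∧ (¬(m > 2*j + 5)) ∧ (2*m < -15 ∨ (5/4)*m ≠ -4 ∨ (m < 10 ∧ 3*m = -25)))) ∧ ((¬(m > j - 1)) → (2*m < -15 ∨ (5/4)*m ≠ -4 ∨ (m < 10 ∧ 3*m = -25))).
Check whether (m > -1 → ((m ≠ -11 ∨ 3*m ≠ -1) ∧ (¬(m > 5)) ∧ (2*m < -15 ∨ (5/4)*m ≠ -4 ∨ (m < 10 ∧ 3*m = -25)))) ∧ ((¬(m > -1)) → (2*m < -15 ∨ (5/4)*m ≠ -4 ∨ (m < 10 ∧ 3*m = -25))) ∧ j = 0 implies it.
Every state satisfying the precondition satisfies the weakest precondition: the implication holds.
Answer: valid


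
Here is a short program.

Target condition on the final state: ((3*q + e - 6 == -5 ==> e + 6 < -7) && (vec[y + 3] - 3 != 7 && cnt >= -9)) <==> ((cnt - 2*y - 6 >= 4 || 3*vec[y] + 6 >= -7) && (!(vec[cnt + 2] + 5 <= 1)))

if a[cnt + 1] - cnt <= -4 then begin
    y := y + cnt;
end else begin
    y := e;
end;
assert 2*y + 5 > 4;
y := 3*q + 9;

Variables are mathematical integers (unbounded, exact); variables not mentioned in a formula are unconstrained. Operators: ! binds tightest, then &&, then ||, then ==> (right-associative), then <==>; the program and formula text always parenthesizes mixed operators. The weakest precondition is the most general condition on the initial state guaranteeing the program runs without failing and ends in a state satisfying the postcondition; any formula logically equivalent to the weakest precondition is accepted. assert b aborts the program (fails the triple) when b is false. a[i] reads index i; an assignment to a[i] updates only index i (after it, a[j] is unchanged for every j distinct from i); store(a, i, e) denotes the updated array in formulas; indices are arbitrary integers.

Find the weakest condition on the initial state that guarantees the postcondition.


Working backward. After the program, the postcondition ((3*q + e - 6 == -5 ==> e + 6 < -7) && (vec[y + 3] - 3 != 7 && cnt >= -9)) <==> ((cnt - 2*y - 6 >= 4 || 3*vec[y] + 6 >= -7) && (!(vec[cnt + 2] + 5 <= 1))) must hold; in canonical form it is ((e + 3*q == 1 ==> e < -13) && vec[y + 3] != 10 && cnt >= -9) <==> ((cnt >= 2*y + 10 || 3*vec[y] >= -13) && (!(vec[cnt + 2] <= -4))).
Before y := 3*q + 9: ((e + 3*q == 1 ==> e < -13) && vec[3*q + 12] != 10 && cnt >= -9) <==> ((cnt >= 6*q + 28 || 3*vec[3*q + 9] >= -13) && (!(vec[cnt + 2] <= -4)))
Before assert 2*y + 5 > 4: 2*y > -1 && (((e + 3*q == 1 ==> e < -13) && vec[3*q + 12] != 10 && cnt >= -9) <==> ((cnt >= 6*q + 28 || 3*vec[3*q + 9] >= -13) && (!(vec[cnt + 2] <= -4))))
Then branch requires 2*cnt + 2*y > -1 && (((e + 3*q == 1 ==> e < -13) && vec[3*q + 12] != 10 && cnt >= -9) <==> ((cnt >= 6*q + 28 || 3*vec[3*q + 9] >= -13) && (!(vec[cnt + 2] <= -4)))); else branch requires 2*e > -1 && (((e + 3*q == 1 ==> e < -13) && vec[3*q + 12] != 10 && cnt >= -9) <==> ((cnt >= 6*q + 28 || 3*vec[3*q + 9] >= -13) && (!(vec[cnt + 2] <= -4)))).
Before the if: (a[cnt + 1] <= cnt - 4 ==> (2*cnt + 2*y > -1 && (((e + 3*q == 1 ==> e < -13) && vec[3*q + 12] != 10 && cnt >= -9) <==> ((cnt >= 6*q + 28 || 3*vec[3*q + 9] >= -13) && (!(vec[cnt + 2] <= -4)))))) && ((!(a[cnt + 1] <= cnt - 4)) ==> (2*e > -1 && (((e + 3*q == 1 ==> e < -13) && vec[3*q + 12] != 10 && cnt >= -9) <==> ((cnt >= 6*q + 28 || 3*vec[3*q + 9] >= -13) && (!(vec[cnt + 2] <= -4))))))
Answer: WP = (a[cnt + 1] <= cnt - 4 ==> (2*cnt + 2*y > -1 && (((e + 3*q == 1 ==> e < -13) && vec[3*q + 12] != 10 && cnt >= -9) <==> ((cnt >= 6*q + 28 || 3*vec[3*q + 9] >= -13) && (!(vec[cnt + 2] <= -4)))))) && ((!(a[cnt + 1] <= cnt - 4)) ==> (2*e > -1 && (((e + 3*q == 1 ==> e < -13) && vec[3*q + 12] != 10 && cnt >= -9) <==> ((cnt >= 6*q + 28 || 3*vec[3*q + 9] >= -13) && (!(vec[cnt + 2] <= -4))))))


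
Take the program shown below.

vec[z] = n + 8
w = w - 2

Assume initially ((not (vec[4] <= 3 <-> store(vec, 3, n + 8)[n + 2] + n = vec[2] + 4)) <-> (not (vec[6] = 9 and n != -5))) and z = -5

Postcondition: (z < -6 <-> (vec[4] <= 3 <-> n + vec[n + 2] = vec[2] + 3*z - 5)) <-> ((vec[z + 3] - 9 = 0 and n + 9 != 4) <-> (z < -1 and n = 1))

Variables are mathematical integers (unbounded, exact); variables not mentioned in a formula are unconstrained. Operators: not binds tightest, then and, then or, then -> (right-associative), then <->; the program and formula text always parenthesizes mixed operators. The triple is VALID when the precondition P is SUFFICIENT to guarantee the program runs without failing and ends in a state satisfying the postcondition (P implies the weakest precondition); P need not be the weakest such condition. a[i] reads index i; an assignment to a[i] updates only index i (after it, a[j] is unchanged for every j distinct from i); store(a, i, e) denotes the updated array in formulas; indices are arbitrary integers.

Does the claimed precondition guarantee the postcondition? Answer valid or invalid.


Working backward. After the program, the postcondition (z < -6 <-> (vec[4] <= 3 <-> n + vec[n + 2] = vec[2] + 3*z - 5)) <-> ((vec[z + 3] - 9 = 0 and n + 9 != 4) <-> (z < -1 and n = 1)) must hold; in canonical form it is (z < -6 <-> (vec[4] <= 3 <-> vec[n + 2] + n = vec[2] + 3*z - 5)) <-> ((vec[z + 3] = 9 and n != -5) <-> (z < -1 and n = 1)).
Before w := w - 2: (z < -6 <-> (vec[4] <= 3 <-> vec[n + 2] + n = vec[2] + 3*z - 5)) <-> ((vec[z + 3] = 9 and n != -5) <-> (z < -1 and n = 1))
Before vec[z] := n + 8: (z < -6 <-> (store(vec, z, n + 8)[4] <= 3 <-> store(vec, z, n + 8)[n + 2] + n = store(vec, z, n + 8)[2] + 3*z - 5)) <-> ((store(vec, z, n + 8)[z + 3] = 9 and n != -5) <-> (z < -1 and n = 1))
The weakest precondition is (z < -6 <-> (store(vec, z, n + 8)[4] <= 3 <-> store(vec, z, n + 8)[n + 2] + n = store(vec, z, n + 8)[2] + 3*z - 5)) <-> ((store(vec, z, n + 8)[z + 3] = 9 and n != -5) <-> (z < -1 and n = 1)).
Check whether ((not (vec[4] <= 3 <-> store(vec, 3, n + 8)[n + 2] + n = vec[2] + 4)) <-> (not (vec[6] = 9 and n != -5))) and z = -5 implies it.
Countermodel: at the initial state n = 0, vec = {[-5] = 5, [-2] = 9, [2] = 0, [3] = 5, [4] = 0, [6] = 7, elsewhere 5}, z = -5, the precondition holds but the weakest precondition fails.
Answer: invalid


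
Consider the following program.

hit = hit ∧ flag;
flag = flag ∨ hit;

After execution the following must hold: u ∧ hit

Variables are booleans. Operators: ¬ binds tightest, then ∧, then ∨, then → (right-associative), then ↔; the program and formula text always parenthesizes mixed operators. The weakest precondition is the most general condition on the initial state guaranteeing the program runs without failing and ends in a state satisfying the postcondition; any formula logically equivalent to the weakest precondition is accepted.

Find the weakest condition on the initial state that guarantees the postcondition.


Working backward. After the program, u ∧ hit must hold.
Before flag := flag ∨ hit: u ∧ hit
Before hit := hit ∧ flag: u ∧ hit ∧ flag
Answer: WP = u ∧ hit ∧ flag


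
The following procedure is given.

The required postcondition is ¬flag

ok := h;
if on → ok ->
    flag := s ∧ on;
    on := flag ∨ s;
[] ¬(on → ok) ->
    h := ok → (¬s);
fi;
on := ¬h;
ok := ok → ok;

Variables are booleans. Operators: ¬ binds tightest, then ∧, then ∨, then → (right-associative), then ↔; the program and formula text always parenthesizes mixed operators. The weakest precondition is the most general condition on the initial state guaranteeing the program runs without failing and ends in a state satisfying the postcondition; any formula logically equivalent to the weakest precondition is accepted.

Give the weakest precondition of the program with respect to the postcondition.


Working backward. After the program, ¬flag must hold.
Before ok := ok → ok: ¬flag
Before on := ¬h: ¬flag
Then branch requires ¬(s ∧ on); else branch requires ¬flag.
Before the if: ((on → ok) → (¬(s ∧ on))) ∧ ((¬(on → ok)) → (¬flag))
Before ok := h: ((on → h) → (¬(s ∧ on))) ∧ ((¬(on → h)) → (¬flag))
Answer: WP = ((on → h) → (¬(s ∧ on))) ∧ ((¬(on → h)) → (¬flag))
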